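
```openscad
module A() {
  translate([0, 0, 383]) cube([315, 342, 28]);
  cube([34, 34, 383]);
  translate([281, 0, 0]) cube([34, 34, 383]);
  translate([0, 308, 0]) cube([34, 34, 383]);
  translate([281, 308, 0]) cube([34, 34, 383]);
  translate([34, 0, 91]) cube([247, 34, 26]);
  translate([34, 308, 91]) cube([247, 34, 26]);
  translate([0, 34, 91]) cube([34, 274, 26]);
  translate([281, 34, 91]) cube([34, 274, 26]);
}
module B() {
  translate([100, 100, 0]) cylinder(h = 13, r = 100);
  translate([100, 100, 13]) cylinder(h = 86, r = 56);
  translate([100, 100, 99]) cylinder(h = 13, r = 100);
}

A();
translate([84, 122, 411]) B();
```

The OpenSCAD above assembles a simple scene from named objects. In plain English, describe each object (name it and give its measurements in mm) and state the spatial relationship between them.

A is a four-legged stool. The seat is a 315×342×28 mm slab whose top surface is at z = 411 mm; four square legs, each 34×34 mm in cross-section, run from the floor (z = 0) to the underside of the seat, each flush with a corner of the seat. Four stretchers, 34 mm wide and 26 mm tall, connect adjacent legs with their undersides at z = 91 mm, each running between the inner faces of the legs it joins and aligned with the legs' outer faces on the other axis.

B is a spool: two coaxial disc flanges of radius 100 mm and thickness 13 mm, joined by a core cylinder of radius 56 mm and height 86 mm. The lower flange rests on z = 0 and the three cylinders share a vertical axis.

The spool is on top of the stool.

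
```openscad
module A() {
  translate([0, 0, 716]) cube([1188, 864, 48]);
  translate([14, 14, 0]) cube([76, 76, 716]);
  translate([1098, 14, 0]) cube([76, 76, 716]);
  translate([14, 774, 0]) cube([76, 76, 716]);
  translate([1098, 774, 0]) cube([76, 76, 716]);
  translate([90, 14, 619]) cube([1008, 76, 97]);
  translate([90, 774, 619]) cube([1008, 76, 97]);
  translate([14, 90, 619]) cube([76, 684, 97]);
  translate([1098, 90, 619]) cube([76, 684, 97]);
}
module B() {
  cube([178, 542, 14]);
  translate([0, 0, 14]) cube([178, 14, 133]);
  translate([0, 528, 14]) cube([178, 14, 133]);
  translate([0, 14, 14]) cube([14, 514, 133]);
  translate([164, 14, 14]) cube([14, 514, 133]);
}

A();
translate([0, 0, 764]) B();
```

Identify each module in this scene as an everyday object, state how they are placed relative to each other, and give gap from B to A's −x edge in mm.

The open box's min-x is at 0; the table's min-x is 0; gap = 0 mm.

A is a table. B is an open box. The open box is on top of the table. The gap from the open box to the table's −x edge is 0 mm.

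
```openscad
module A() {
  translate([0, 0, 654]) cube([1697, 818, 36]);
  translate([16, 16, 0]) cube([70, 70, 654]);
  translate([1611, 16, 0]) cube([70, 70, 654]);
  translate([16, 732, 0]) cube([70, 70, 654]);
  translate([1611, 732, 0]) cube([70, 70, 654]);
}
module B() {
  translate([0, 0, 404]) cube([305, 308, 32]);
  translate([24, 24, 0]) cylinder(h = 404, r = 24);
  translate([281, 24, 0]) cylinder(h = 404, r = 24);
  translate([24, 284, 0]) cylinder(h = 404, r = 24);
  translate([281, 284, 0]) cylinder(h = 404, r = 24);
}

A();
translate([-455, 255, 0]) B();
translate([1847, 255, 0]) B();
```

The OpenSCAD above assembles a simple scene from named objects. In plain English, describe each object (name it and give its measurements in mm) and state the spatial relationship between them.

A is a table: top 1697 mm (x) × 818 mm (y), 36 mm thick, upper face at z = 690 mm, on four 70×70 mm square legs, each inset 16 mm from the nearest pair of top edges, running from z = 0 to the bottom of the top.

B is a four-legged stool. The seat is a 305×308×32 mm slab whose top surface is at z = 436 mm; four round legs, each 48 mm in diameter, run from the floor (z = 0) to the underside of the seat, each leg's axis is inset half a diameter from the nearest pair of seat edges (so the leg's bounding box is flush with the corner).

Two stools sit around the table at the −x, +x sides.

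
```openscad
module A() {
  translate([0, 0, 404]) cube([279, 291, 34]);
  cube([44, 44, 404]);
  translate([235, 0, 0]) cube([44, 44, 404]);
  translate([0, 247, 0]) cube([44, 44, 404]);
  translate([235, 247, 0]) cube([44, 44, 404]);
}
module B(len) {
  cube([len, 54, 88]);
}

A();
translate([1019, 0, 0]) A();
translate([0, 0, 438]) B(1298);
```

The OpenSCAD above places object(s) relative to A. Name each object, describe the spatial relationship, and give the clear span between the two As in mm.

A is a stool. B is a beam. A beam spans the tops of two stools. The clear span between the two stools is 740 mm.

Second stool starts at x = 1019; first ends at x = 279; clear span = 1019 − 279 = 740 mm.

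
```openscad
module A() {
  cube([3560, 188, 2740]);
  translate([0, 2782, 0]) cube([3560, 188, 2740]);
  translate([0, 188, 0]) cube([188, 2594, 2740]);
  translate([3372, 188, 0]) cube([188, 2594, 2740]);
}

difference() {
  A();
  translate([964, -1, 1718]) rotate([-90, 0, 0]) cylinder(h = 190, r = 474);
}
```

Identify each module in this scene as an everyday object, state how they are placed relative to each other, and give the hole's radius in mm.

A is a house frame. The house frame has a circular hole through its front wall. The hole's radius is 474 mm.

The subtracted cylinder has r = 474 mm.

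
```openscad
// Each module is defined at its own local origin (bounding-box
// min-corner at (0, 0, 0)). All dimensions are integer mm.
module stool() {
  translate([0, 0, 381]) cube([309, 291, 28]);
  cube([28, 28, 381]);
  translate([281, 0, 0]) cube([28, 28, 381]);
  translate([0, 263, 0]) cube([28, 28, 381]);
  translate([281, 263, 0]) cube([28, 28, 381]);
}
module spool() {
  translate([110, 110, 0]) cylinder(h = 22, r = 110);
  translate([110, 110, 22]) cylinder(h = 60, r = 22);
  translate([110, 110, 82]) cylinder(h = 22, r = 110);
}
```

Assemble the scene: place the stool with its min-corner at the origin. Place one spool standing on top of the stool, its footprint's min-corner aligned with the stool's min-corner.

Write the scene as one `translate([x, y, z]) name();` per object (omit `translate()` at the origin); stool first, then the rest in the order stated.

stool();
translate([0, 0, 409]) spool();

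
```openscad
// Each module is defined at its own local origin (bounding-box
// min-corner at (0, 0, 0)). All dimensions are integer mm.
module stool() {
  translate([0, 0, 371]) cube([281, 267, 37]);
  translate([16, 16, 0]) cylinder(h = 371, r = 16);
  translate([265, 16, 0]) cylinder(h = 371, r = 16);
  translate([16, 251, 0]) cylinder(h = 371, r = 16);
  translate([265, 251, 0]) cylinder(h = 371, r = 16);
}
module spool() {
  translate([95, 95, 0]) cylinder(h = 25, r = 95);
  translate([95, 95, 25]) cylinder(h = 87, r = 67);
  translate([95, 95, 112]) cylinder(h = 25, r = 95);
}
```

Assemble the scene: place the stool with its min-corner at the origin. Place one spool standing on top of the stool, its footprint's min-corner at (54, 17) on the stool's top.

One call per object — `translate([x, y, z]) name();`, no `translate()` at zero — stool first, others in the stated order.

stool();
translate([54, 17, 408]) spool();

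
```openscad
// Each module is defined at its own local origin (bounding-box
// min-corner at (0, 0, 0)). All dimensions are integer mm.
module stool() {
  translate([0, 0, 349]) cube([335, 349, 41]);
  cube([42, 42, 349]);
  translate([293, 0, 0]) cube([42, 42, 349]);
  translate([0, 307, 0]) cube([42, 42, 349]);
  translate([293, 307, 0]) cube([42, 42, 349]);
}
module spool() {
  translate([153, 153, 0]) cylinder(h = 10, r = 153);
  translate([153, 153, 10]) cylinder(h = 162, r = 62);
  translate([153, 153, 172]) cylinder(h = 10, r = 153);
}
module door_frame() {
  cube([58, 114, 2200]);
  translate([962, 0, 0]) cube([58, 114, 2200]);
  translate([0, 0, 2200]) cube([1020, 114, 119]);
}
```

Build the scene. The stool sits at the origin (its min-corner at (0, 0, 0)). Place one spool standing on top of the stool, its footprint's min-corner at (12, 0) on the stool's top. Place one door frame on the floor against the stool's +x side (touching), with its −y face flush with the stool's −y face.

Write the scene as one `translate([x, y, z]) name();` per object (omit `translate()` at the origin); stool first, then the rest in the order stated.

stool();
translate([12, 0, 390]) spool();
translate([335, 0, 0]) door_frame();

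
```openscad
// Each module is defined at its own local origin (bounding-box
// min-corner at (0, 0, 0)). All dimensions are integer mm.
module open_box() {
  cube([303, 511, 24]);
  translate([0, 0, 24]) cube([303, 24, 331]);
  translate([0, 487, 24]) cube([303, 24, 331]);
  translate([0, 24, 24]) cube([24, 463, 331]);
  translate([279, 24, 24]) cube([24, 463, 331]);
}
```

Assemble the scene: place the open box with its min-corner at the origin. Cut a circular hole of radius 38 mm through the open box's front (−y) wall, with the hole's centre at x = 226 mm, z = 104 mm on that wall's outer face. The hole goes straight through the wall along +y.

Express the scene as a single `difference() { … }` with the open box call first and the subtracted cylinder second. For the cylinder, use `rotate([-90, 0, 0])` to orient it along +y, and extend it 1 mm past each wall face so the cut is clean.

difference() {
  open_box();
  translate([226, -1, 104]) rotate([-90, 0, 0]) cylinder(h = 26, r = 38);
}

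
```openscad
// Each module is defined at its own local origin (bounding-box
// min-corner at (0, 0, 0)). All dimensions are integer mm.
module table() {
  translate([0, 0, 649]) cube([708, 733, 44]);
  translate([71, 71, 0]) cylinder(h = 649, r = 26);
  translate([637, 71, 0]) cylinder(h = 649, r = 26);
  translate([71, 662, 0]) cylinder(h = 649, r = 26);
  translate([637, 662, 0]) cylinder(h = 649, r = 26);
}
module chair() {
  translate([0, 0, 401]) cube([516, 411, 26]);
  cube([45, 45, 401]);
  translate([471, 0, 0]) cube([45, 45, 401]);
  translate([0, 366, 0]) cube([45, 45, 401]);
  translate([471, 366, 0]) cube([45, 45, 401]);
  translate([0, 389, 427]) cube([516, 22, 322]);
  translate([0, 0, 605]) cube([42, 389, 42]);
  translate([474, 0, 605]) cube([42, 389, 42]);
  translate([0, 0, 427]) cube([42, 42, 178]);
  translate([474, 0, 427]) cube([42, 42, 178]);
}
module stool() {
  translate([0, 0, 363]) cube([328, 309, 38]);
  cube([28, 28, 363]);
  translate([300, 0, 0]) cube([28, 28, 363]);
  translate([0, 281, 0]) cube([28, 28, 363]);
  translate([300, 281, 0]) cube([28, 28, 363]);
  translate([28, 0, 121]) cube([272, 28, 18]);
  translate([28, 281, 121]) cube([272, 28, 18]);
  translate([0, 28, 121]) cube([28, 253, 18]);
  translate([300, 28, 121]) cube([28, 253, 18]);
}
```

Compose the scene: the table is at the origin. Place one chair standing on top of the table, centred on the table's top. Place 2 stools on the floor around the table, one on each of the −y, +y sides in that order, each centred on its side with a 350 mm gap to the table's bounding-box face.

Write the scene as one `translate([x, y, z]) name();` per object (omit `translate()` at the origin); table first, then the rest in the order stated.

table();
translate([96, 161, 693]) chair();
translate([190, -659, 0]) stool();
translate([190, 1083, 0]) stool();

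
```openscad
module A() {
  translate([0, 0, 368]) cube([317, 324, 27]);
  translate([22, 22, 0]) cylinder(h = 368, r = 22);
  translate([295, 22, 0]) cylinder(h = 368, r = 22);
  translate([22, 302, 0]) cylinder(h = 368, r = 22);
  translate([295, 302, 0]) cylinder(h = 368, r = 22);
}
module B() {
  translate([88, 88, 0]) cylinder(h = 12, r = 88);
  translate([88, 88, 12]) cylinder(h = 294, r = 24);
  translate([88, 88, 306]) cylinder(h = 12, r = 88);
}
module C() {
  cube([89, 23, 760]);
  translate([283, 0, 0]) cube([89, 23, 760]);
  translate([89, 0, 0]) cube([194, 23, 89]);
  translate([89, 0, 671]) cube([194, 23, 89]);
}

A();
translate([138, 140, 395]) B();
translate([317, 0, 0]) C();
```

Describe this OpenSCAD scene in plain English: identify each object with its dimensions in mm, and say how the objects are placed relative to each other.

A is a simple wooden stool: a rectangular seat 317 mm (x) by 324 mm (y), 27 mm thick, top face at z = 395 mm, on four round legs, each 44 mm in diameter. The legs rest on z = 0, each leg's axis is inset half a diameter from the nearest pair of seat edges (so the leg's bounding box is flush with the corner).

B is a spool: two coaxial disc flanges of radius 88 mm and thickness 12 mm, joined by a core cylinder of radius 24 mm and height 294 mm. The lower flange rests on z = 0 and the three cylinders share a vertical axis.

C is a rectangular picture frame lying in the x–z plane (depth along y). The opening is 194 mm wide (x) by 582 mm tall (z), surrounded by a border 89 mm wide on all four sides. The frame is 23 mm deep and is made of two full-height vertical stiles with two horizontal rails fitted between them.

The spool is on top of the stool. The picture frame is against the stool's +x side, with their −y faces flush.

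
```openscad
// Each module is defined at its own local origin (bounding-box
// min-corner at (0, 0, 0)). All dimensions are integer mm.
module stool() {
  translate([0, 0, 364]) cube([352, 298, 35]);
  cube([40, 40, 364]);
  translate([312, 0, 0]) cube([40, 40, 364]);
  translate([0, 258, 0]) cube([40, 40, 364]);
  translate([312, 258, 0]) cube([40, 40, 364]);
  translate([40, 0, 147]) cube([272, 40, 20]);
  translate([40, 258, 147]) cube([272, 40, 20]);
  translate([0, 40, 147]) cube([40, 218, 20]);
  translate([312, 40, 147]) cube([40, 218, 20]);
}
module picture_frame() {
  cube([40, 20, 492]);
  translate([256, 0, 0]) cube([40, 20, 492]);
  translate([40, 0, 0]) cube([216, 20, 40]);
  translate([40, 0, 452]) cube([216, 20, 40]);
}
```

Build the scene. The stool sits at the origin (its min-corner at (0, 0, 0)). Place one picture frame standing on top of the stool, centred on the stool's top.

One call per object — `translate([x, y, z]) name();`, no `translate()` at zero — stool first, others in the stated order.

stool();
translate([28, 139, 399]) picture_frame();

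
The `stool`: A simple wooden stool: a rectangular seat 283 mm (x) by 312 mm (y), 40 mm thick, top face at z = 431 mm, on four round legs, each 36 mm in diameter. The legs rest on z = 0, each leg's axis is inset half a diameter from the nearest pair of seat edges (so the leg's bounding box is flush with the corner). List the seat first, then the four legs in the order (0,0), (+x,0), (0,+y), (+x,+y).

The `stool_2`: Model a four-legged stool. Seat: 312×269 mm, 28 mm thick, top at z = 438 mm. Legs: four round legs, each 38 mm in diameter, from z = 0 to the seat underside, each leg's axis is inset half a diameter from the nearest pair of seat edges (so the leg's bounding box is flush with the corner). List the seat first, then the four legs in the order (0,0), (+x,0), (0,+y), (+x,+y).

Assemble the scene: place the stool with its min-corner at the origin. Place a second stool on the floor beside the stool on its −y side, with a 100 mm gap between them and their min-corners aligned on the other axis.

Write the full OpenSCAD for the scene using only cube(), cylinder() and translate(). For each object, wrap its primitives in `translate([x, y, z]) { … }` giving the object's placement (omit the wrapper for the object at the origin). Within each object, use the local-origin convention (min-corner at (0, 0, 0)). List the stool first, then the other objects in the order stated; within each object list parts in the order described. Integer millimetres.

translate([0, 0, 391]) cube([283, 312, 40]);
translate([18, 18, 0]) cylinder(h = 391, r = 18);
translate([265, 18, 0]) cylinder(h = 391, r = 18);
translate([18, 294, 0]) cylinder(h = 391, r = 18);
translate([265, 294, 0]) cylinder(h = 391, r = 18);
translate([0, -369, 0]) {
  translate([0, 0, 410]) cube([312, 269, 28]);
  translate([19, 19, 0]) cylinder(h = 410, r = 19);
  translate([293, 19, 0]) cylinder(h = 410, r = 19);
  translate([19, 250, 0]) cylinder(h = 410, r = 19);
  translate([293, 250, 0]) cylinder(h = 410, r = 19);
}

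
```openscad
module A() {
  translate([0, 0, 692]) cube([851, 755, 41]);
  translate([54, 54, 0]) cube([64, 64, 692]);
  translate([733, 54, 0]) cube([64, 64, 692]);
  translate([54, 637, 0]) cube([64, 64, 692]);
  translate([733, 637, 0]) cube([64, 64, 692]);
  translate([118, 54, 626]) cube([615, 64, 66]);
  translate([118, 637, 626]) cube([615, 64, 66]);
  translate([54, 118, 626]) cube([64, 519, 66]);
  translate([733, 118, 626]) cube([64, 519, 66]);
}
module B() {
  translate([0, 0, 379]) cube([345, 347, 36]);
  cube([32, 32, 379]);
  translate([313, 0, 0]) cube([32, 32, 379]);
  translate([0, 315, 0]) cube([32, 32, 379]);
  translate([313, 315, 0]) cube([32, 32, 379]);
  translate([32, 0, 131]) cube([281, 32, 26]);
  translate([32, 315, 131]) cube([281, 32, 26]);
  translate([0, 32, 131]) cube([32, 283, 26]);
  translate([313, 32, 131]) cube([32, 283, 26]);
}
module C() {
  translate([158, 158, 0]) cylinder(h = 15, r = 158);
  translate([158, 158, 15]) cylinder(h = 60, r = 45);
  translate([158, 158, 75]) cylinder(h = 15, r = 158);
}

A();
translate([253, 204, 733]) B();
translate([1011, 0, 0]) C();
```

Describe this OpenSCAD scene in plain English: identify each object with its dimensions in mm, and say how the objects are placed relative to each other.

A is a table: top 851 mm (x) × 755 mm (y), 41 mm thick, upper face at z = 733 mm, on four 64×64 mm square legs, each inset 54 mm from the nearest pair of top edges, running from z = 0 to the bottom of the top. Four apron rails, 64 mm thick and 66 mm tall, run between adjacent legs with their top edges flush with the underside of the top and their outer faces flush with the legs' outer faces.

B is a four-legged stool. The seat is 345×347 mm, 36 mm thick, top at z = 415 mm. It stands on four square legs, each 32×32 mm in cross-section, from z = 0 to the seat underside, each flush with a corner of the seat. Four stretchers, 32 mm wide and 26 mm tall, connect adjacent legs with their undersides at z = 131 mm, each running between the inner faces of the legs it joins and aligned with the legs' outer faces on the other axis.

C is a spool: two coaxial disc flanges of radius 158 mm and thickness 15 mm, joined by a core cylinder of radius 45 mm and height 60 mm. The lower flange rests on z = 0 and the three cylinders share a vertical axis.

The stool is on top of the table, centred. The spool is on the floor beside the table on its +x side.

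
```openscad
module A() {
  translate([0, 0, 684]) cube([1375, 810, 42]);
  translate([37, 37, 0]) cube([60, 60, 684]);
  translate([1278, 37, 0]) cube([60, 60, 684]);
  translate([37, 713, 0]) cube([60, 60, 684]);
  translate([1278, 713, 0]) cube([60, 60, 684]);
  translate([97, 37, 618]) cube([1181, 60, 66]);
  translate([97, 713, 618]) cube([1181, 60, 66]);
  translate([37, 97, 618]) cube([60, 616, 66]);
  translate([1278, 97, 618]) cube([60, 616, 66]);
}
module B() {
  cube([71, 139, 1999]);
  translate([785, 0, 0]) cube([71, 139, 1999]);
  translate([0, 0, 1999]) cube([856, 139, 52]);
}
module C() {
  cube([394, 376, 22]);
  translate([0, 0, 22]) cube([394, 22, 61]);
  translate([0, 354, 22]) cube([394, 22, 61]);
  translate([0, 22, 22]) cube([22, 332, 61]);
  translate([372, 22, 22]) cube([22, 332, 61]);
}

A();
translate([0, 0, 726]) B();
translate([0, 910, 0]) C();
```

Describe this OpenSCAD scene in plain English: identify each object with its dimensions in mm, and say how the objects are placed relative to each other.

A is a table: top 1375 mm (x) × 810 mm (y), 42 mm thick, upper face at z = 726 mm, on four 60×60 mm square legs, each inset 37 mm from the nearest pair of top edges, running from z = 0 to the bottom of the top. Four apron rails, 60 mm thick and 66 mm tall, run between adjacent legs with their top edges flush with the underside of the top and their outer faces flush with the legs' outer faces.

B is a door frame. The clear opening is 714 mm wide and 1999 mm high. Two 71 mm wide jambs, 139 mm deep, stand either side of the opening from the floor to the top of the opening. A 52 mm thick head sits across the top of both jambs, spanning the full outside width of the frame.

C is an open storage box with external size 394×376×83 mm and wall thickness 22 mm (the base is also 22 mm thick). The base covers the whole footprint; the four walls stand on the base, with the y-facing walls full-width and the x-facing walls fitting between their inner faces.

The door frame is on top of the table. The open box is on the floor beside the table on its +y side.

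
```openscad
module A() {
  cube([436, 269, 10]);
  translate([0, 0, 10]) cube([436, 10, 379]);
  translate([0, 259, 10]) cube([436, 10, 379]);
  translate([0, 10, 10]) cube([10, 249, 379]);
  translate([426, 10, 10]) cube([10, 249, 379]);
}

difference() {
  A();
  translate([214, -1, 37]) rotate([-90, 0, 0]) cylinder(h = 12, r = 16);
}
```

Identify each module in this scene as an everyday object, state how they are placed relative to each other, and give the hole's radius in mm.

The subtracted cylinder has r = 16 mm.

A is an open box. The open box has a circular hole through its front wall. The hole's radius is 16 mm.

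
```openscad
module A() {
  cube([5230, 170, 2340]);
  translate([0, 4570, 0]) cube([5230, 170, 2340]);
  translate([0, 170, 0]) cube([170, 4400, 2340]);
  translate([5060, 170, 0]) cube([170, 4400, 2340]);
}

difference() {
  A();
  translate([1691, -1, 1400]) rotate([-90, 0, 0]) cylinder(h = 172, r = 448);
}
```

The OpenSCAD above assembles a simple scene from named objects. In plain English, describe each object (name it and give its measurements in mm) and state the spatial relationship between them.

A is the wall frame of a small rectangular building: four walls, each 2340 mm tall and 170 mm thick, enclosing a footprint 5230 mm (x) by 4740 mm (y) outside-to-outside, with no floor or roof. The front and back walls (the −y and +y sides) span the full width; the two side walls fit between them.

The house frame has a circular hole of radius 448 mm through its front wall, centred at (x = 1691, z = 1400).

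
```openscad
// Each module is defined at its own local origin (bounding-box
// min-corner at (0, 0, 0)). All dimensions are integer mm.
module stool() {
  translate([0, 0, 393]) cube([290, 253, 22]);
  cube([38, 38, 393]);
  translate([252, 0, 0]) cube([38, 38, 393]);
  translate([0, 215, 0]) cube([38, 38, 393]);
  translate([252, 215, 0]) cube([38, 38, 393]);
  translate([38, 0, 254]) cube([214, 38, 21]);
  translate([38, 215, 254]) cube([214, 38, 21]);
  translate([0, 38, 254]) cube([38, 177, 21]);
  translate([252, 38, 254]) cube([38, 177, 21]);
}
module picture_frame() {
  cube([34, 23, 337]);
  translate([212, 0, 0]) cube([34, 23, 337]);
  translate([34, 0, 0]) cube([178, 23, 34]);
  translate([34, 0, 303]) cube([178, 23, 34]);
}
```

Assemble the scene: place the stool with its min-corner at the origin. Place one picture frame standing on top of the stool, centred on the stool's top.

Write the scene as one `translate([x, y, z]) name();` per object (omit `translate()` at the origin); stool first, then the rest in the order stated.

stool();
translate([22, 115, 415]) picture_frame();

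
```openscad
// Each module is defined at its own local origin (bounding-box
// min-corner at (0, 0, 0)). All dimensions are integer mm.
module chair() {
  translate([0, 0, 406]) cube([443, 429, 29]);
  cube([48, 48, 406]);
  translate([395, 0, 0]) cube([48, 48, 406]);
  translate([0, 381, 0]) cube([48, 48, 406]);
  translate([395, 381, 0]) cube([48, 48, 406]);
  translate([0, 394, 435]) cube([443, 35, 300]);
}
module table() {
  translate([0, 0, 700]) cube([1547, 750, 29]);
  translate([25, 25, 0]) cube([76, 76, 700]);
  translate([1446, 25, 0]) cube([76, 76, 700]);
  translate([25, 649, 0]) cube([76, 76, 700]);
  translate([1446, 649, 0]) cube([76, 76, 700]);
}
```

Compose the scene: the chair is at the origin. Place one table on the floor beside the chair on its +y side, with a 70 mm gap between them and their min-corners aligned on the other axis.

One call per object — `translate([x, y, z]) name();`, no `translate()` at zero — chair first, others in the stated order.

chair();
translate([0, 499, 0]) table();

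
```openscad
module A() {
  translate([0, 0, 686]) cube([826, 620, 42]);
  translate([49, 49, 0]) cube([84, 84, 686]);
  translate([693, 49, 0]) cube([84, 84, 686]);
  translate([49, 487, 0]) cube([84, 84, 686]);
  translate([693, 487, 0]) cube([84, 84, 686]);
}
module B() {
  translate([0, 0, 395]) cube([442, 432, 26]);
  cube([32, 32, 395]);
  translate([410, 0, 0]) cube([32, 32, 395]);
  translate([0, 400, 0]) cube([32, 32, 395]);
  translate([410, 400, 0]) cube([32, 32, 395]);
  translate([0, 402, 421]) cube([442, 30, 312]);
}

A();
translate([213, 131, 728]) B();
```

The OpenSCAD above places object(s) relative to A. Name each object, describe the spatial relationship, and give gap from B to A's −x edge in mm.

A is a table. B is a chair. The chair is on top of the table. The gap from the chair to the table's −x edge is 213 mm.

The chair's min-x is at 213; the table's min-x is 0; gap = 213 mm.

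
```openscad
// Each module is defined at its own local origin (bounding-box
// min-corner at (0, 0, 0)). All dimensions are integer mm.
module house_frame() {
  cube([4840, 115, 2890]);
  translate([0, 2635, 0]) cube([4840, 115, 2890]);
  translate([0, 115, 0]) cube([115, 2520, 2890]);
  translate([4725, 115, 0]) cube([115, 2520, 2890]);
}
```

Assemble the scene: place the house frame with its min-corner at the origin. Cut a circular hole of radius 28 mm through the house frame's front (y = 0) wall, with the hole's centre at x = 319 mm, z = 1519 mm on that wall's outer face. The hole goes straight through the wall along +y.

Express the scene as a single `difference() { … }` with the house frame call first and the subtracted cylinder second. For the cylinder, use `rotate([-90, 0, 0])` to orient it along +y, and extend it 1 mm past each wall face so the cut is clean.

difference() {
  house_frame();
  translate([319, -1, 1519]) rotate([-90, 0, 0]) cylinder(h = 117, r = 28);
}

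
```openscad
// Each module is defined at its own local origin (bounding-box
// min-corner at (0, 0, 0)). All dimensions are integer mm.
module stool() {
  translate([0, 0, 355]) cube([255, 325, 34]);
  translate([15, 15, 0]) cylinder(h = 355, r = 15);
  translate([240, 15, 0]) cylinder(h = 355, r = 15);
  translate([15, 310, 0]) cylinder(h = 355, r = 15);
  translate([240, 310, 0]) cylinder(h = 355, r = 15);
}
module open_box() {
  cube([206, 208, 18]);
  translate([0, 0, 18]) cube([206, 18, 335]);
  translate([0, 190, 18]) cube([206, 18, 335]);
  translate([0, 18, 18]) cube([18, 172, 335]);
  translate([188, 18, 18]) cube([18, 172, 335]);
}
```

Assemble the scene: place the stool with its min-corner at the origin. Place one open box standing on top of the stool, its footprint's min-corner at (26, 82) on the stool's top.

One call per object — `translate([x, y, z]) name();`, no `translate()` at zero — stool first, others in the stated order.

stool();
translate([26, 82, 389]) open_box();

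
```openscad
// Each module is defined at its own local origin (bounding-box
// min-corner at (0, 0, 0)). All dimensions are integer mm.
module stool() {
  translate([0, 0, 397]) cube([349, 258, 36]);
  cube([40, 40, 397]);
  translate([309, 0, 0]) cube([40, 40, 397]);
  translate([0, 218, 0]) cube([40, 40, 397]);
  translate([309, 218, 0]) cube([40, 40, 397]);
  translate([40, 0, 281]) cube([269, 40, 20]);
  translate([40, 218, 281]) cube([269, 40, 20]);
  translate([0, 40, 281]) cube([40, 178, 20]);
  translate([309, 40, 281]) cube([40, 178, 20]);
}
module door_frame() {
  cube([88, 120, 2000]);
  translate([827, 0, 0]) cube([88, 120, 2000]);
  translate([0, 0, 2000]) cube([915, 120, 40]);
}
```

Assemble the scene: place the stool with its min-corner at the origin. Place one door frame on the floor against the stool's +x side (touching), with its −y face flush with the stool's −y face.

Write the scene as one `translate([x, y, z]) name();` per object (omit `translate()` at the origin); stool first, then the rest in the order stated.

stool();
translate([349, 0, 0]) door_frame();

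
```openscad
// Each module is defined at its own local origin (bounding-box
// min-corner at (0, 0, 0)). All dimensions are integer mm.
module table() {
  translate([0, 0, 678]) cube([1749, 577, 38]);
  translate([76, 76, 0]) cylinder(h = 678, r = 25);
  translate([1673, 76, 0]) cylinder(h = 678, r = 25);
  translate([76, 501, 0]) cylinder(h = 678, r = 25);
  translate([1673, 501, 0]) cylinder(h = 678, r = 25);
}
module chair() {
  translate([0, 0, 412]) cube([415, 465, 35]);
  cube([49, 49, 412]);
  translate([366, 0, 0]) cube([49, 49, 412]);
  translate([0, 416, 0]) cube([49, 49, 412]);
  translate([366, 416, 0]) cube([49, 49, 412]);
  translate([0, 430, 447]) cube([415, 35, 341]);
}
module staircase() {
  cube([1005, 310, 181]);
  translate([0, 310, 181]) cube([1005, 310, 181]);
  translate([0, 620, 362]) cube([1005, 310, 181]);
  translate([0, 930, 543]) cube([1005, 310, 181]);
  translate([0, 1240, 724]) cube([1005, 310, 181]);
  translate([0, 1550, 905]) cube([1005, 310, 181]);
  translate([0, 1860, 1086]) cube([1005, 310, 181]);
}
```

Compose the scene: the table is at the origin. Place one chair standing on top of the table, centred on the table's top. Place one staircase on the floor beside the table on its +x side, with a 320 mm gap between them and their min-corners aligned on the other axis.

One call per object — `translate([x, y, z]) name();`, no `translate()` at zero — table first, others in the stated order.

table();
translate([667, 56, 716]) chair();
translate([2069, 0, 0]) staircase();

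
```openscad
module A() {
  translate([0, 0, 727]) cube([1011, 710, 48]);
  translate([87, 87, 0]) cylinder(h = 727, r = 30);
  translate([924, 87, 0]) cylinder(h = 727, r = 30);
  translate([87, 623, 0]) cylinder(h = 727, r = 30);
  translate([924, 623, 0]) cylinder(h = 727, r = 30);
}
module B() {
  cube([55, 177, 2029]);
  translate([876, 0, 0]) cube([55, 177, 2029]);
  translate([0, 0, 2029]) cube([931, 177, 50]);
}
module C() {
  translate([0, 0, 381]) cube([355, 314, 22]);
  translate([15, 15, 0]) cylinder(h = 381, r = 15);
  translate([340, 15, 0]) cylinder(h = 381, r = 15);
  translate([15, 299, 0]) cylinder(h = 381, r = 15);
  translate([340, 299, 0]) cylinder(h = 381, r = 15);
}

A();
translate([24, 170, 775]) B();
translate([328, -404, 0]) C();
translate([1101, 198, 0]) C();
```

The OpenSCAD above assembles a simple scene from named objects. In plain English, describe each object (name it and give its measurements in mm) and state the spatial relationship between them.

A is a rectangular dining table. The top is 1011×710×48 mm with its upper surface at z = 775 mm. It stands on four round legs of 60 mm diameter, each leg's bounding box inset 57 mm from the nearest pair of top edges, running from the floor to the underside of the top.

B is a door frame. The clear opening is 821 mm wide and 2029 mm high. Two 55 mm wide jambs, 177 mm deep, stand either side of the opening from the floor to the top of the opening. A 50 mm thick head sits across the top of both jambs, spanning the full outside width of the frame.

C is a four-legged stool. The seat is a 355×314×22 mm slab whose top surface is at z = 403 mm; four round legs, each 30 mm in diameter, run from the floor (z = 0) to the underside of the seat, each leg's axis is inset half a diameter from the nearest pair of seat edges (so the leg's bounding box is flush with the corner).

The door frame is on top of the table. Two stools sit around the table at the −y, +x sides.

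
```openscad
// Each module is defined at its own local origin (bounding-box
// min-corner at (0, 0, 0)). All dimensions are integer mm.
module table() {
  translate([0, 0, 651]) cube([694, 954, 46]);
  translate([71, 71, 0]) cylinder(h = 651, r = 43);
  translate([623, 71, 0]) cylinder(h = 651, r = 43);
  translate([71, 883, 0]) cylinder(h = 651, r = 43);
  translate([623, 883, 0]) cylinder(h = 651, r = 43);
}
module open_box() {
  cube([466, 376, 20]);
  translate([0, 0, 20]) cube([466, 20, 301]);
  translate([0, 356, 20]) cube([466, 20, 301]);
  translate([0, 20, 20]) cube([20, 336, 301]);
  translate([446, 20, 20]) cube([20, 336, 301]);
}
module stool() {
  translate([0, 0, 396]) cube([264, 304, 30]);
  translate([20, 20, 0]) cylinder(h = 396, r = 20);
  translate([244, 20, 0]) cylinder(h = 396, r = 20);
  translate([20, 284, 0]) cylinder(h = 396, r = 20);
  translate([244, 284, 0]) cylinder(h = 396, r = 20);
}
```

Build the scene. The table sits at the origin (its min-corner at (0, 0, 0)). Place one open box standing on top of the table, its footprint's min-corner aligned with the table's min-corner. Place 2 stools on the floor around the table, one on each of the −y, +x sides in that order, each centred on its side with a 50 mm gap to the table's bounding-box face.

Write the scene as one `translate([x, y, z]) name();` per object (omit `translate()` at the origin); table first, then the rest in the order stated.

table();
translate([0, 0, 697]) open_box();
translate([215, -354, 0]) stool();
translate([744, 325, 0]) stool();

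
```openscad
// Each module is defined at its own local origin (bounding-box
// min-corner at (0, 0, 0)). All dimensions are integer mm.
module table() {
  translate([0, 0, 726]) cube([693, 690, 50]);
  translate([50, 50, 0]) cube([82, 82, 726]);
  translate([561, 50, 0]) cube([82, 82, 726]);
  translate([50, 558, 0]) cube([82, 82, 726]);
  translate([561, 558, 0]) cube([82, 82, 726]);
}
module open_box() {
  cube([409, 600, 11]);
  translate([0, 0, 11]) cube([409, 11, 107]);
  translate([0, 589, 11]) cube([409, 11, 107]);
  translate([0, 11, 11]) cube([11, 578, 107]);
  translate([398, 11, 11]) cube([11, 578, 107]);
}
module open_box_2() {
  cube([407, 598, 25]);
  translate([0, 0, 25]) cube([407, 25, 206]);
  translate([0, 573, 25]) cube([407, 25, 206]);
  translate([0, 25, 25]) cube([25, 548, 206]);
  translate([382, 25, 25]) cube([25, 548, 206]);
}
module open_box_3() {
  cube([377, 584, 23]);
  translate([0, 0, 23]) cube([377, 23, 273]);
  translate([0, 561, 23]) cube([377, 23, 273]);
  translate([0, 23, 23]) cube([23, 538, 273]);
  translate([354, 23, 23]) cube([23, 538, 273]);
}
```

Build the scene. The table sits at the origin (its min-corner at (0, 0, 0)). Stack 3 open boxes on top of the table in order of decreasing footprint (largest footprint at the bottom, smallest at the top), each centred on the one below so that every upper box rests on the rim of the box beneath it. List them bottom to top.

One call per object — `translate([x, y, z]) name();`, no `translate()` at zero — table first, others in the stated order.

table();
translate([142, 45, 776]) open_box();
translate([143, 46, 894]) open_box_2();
translate([158, 53, 1125]) open_box_3();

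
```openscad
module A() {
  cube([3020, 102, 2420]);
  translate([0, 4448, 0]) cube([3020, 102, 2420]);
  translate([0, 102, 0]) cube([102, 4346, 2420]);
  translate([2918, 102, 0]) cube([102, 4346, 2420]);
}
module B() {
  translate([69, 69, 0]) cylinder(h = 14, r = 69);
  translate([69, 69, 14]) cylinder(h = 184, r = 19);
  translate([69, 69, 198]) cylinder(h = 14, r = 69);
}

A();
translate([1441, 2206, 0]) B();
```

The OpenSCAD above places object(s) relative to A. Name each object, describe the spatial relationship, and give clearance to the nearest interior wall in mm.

A is a house frame. B is a spool. The spool sits inside the house frame, centred. The clearance to the nearest interior wall is 1339 mm.

Clearances: x = 1339, y = 2104; minimum 1339 mm.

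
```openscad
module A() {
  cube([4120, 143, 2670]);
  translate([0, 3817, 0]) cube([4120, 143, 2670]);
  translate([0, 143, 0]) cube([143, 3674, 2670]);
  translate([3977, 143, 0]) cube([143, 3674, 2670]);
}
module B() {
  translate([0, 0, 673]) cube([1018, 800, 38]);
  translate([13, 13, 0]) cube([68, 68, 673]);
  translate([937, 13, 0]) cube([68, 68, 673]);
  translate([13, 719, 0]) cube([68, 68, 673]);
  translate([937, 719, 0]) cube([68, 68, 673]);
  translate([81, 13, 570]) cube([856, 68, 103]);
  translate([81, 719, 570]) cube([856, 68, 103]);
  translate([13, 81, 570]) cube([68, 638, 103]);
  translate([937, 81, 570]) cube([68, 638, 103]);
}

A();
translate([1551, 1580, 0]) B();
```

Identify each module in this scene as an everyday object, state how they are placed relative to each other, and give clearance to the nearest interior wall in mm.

A is a house frame. B is a table. The table sits inside the house frame, centred. The clearance to the nearest interior wall is 1408 mm.

Clearances: x = 1408, y = 1437; minimum 1408 mm.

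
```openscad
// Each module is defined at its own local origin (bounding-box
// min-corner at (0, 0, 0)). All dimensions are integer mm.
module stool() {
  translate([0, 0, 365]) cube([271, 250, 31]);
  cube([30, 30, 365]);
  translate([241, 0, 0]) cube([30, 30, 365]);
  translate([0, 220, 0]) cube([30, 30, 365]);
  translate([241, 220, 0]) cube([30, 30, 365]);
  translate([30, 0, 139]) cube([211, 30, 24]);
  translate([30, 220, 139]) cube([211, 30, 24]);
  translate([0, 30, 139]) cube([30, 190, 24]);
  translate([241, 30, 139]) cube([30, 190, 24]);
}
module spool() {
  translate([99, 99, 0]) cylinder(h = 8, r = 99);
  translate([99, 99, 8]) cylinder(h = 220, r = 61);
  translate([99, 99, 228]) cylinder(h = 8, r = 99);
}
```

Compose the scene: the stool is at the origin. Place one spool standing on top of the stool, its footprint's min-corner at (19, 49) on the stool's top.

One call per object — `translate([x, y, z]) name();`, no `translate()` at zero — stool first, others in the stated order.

stool();
translate([19, 49, 396]) spool();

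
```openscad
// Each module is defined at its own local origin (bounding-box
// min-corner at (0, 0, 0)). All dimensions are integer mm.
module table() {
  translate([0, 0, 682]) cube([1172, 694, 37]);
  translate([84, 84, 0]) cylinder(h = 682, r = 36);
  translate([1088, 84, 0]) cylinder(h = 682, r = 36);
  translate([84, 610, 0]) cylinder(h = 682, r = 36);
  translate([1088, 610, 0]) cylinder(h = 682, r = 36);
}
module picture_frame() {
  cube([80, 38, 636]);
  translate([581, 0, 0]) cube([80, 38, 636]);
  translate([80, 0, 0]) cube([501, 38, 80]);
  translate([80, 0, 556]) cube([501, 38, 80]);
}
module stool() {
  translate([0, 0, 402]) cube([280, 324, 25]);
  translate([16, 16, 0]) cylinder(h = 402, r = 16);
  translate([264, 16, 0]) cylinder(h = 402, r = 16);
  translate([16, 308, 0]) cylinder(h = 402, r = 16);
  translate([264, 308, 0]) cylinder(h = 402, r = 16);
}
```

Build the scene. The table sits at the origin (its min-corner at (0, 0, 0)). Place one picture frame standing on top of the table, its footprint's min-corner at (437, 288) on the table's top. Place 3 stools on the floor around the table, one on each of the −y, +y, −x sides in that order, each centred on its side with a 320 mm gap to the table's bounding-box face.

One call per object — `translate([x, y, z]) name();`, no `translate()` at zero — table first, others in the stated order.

table();
translate([437, 288, 719]) picture_frame();
translate([446, -644, 0]) stool();
translate([446, 1014, 0]) stool();
translate([-600, 185, 0]) stool();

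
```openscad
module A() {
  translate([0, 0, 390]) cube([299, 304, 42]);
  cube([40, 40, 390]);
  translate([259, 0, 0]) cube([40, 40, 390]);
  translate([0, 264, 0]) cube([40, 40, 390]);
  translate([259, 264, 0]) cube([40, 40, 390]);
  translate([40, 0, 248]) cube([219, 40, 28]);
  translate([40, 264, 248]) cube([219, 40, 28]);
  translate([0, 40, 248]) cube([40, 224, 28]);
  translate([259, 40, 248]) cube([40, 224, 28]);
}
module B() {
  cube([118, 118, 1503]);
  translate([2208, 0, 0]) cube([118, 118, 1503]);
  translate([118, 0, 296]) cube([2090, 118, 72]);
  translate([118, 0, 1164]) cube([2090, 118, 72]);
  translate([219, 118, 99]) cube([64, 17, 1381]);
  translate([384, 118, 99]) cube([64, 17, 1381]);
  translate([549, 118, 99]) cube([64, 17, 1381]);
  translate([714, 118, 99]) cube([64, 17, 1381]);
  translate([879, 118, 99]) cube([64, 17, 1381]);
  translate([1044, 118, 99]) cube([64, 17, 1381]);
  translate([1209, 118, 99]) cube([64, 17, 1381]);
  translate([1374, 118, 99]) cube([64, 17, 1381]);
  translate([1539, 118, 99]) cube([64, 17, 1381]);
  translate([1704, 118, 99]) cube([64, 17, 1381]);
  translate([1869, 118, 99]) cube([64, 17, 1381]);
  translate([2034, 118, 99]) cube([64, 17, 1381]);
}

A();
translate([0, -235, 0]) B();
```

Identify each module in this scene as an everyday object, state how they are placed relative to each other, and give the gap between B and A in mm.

The fence section's nearest face is 100 mm from the stool's −y face.

A is a stool. B is a fence section. The fence section is on the floor beside the stool on its −y side. The gap between the fence section and the stool is 100 mm.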